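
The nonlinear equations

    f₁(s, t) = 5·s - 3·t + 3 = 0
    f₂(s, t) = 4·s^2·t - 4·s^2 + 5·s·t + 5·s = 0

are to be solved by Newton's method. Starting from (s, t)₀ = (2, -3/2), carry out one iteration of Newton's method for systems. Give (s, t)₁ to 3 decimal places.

At (2, -3/2): F = (17.500, -45.000).
Jacobian J = [[5, -3], [8·s·t - 8·s + 5·t + 5, 4·s^2 + 5·s]].
At the point, J = [[5.000, -3.000], [-42.500, 26.000]] (det J = 2.500).
Solving J·Δ = −F gives Δ = (-128.000, -207.500).
Then the next iterate is (s, t)₁ = (-126.000, -209.000).

(-126.000, -209.000)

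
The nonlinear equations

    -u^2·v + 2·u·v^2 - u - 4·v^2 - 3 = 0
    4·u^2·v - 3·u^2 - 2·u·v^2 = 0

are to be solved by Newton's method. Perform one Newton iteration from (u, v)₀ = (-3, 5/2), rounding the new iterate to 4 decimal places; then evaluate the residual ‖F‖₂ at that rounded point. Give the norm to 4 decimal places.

At (-3, 5/2): F = (-85.0000, 100.5000).
Jacobian J = [[-2·u·v + 2·v^2 - 1, -u^2 + 4·u·v - 8·v], [8·u·v - 6·u - 2·v^2, 4·u^2 - 4·u·v]].
At the point, J = [[26.5000, -59.0000], [-54.5000, 66.0000]] (det J = -1466.5000).
Solving J·Δ = −F gives Δ = (0.2179, -1.3428).
Then the next iterate is (u, v)₁ = (-2.7821, 1.1572).
Re-evaluating at (-2.7821, 1.1572): F = (-21.982255, 20.058129), so ‖F‖₂ = 29.7582.

29.7582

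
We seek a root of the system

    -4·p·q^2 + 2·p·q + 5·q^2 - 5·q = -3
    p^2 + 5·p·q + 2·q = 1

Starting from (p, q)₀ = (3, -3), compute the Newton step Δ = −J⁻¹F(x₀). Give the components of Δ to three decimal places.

(2.379, 3.789)

At (3, -3): F = (-63.000, -43.000).
Jacobian J = [[-4·q^2 + 2·q, -8·p·q + 2·p + 10·q - 5], [2·p + 5·q, 5·p + 2]].
At the point, J = [[-42.000, 43.000], [-9.000, 17.000]] (det J = -327.000).
Solving J·Δ = −F gives Δ = (2.379, 3.789).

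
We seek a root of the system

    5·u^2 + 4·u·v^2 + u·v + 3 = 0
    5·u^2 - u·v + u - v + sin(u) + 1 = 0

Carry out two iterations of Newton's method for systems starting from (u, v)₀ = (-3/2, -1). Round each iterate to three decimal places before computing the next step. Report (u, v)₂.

(-0.222, -1.241)

At (-3/2, -1): F = (9.750, 9.25251).
Jacobian J = [[10·u + 4·v^2 + v, 8·u·v + u], [10·u - v + cos(u) + 1, -u - 1]].
At the point, J = [[-12.000, 10.500], [-12.92926, 0.500]] (det J = 129.75726).
Solving J·Δ = −F gives Δ = (0.711, -0.116).
Then the next iterate is (u, v)₁ = (-0.789, -1.116).
Round to (-0.789, -1.116) and repeat: F = (3.06247, 2.84943), J = [[-4.02418, 6.25519], [-5.06944, -0.211]].
Δ = (0.567, -0.125), so (u, v)₂ = (-0.222, -1.241).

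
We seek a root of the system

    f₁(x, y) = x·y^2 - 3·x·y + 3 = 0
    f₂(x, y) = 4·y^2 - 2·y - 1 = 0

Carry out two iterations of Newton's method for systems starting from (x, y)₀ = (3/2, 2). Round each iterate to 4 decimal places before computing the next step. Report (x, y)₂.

(1.4603, 0.8942)

At (3/2, 2): F = (0.0000, 11.0000).
Jacobian J = [[y^2 - 3·y, 2·x·y - 3·x], [0, 8·y - 2]].
At the point, J = [[-2.0000, 1.5000], [0.0000, 14.0000]] (det J = -28.0000).
Solving J·Δ = −F gives Δ = (-0.5893, -0.7857).
Then the next iterate is (x, y)₁ = (0.9107, 1.2143).
Round to (0.9107, 1.2143) and repeat: F = (1.025260, 2.469498), J = [[-2.168376, -0.520374], [0.0000, 7.7144]].
Δ = (0.5496, -0.3201), so (x, y)₂ = (1.4603, 0.8942).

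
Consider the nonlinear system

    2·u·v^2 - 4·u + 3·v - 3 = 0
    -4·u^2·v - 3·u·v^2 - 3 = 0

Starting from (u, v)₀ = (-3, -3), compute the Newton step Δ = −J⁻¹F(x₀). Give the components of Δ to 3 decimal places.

(0.920, 1.054)

At (-3, -3): F = (-54.000, 186.000).
Jacobian J = [[2·v^2 - 4, 4·u·v + 3], [-8·u·v - 3·v^2, -4·u^2 - 6·u·v]].
At the point, J = [[14.000, 39.000], [-99.000, -90.000]] (det J = 2601.000).
Solving J·Δ = −F gives Δ = (0.920, 1.054).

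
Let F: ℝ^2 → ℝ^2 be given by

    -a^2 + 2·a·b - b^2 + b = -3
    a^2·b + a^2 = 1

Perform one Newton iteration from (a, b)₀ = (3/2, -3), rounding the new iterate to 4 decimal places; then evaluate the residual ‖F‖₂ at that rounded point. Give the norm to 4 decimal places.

At (3/2, -3): F = (-20.2500, -5.5000).
Jacobian J = [[-2·a + 2·b, 2·a - 2·b + 1], [2·a·b + 2·a, a^2]].
At the point, J = [[-9.0000, 10.0000], [-6.0000, 2.2500]] (det J = 39.7500).
Solving J·Δ = −F gives Δ = (-0.2374, 1.8113).
Then the next iterate is (a, b)₁ = (1.2626, -1.1887).
Re-evaluating at (1.2626, -1.1887): F = (-4.197572, -1.300818), so ‖F‖₂ = 4.3945.

4.3945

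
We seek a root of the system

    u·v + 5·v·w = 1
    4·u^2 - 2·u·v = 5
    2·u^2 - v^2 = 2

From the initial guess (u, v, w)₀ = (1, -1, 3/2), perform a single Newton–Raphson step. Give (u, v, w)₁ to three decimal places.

(1.000, -0.500, 0.450)

At (1, -1, 3/2): F = (-9.500, 1.000, -1.000).
Jacobian J = [[v, u + 5·w, 5·v], [8·u - 2·v, -2·u, 0], [4·u, -2·v, 0]].
At the point, J = [[-1.000, 8.500, -5.000], [10.000, -2.000, 0.000], [4.000, 2.000, 0.000]] (det J = -140.000).
Solving J·Δ = −F gives Δ = (0.000, 0.500, -1.050).
Then the next iterate is (u, v, w)₁ = (1.000, -0.500, 0.450).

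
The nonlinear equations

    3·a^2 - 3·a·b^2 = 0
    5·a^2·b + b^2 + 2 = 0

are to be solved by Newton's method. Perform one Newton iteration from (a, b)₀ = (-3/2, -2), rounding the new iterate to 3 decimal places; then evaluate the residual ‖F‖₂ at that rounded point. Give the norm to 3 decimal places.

8.738

At (-3/2, -2): F = (24.750, -16.500).
Jacobian J = [[6·a - 3·b^2, -6·a·b], [10·a·b, 5·a^2 + 2·b]].
At the point, J = [[-21.000, -18.000], [30.000, 7.250]] (det J = 387.750).
Solving J·Δ = −F gives Δ = (0.303, 1.021).
Then the next iterate is (a, b)₁ = (-1.197, -0.979).
Re-evaluating at (-1.197, -0.979): F = (7.74019, -4.05516), so ‖F‖₂ = 8.738.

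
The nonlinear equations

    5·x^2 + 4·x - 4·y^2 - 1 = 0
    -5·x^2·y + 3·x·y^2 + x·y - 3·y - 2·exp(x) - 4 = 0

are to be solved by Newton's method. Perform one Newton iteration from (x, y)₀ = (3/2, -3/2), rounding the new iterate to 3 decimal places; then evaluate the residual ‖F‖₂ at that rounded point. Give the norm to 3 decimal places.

3.992

At (3/2, -3/2): F = (7.250, 16.28662).
Jacobian J = [[10·x + 4, -8·y], [-10·x·y + 3·y^2 + y - 2·exp(x), -5·x^2 + 6·x·y + x - 3]].
At the point, J = [[19.000, 12.000], [18.78662, -26.250]] (det J = -724.18946).
Solving J·Δ = −F gives Δ = (-0.533, 0.239).
Then the next iterate is (x, y)₁ = (0.967, -1.261).
Re-evaluating at (0.967, -1.261): F = (1.18296, 3.81221), so ‖F‖₂ = 3.992.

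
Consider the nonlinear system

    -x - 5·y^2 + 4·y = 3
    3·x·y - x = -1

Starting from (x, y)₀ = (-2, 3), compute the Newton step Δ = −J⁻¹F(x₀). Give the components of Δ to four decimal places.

(0.8692, -1.3411)

At (-2, 3): F = (-34.0000, -15.0000).
Jacobian J = [[-1, -10·y + 4], [3·y - 1, 3·x]].
At the point, J = [[-1.0000, -26.0000], [8.0000, -6.0000]] (det J = 214.0000).
Solving J·Δ = −F gives Δ = (0.8692, -1.3411).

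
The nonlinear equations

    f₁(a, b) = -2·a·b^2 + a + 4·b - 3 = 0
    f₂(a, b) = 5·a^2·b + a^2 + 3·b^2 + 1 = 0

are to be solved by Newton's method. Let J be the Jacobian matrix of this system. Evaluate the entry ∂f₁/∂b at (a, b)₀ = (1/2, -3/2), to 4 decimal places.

7.0000

∂f₁/∂b = -4·a·b + 4.
At (1/2, -3/2) this is 7.0000.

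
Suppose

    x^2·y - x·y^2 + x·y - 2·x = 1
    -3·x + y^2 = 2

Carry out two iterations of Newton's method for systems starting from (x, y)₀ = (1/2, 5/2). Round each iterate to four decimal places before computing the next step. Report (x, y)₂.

At (1/2, 5/2): F = (-3.2500, 2.7500).
Jacobian J = [[2·x·y - y^2 + y - 2, x^2 - 2·x·y + x], [-3, 2·y]].
At the point, J = [[-3.2500, -1.7500], [-3.0000, 5.0000]] (det J = -21.5000).
Solving J·Δ = −F gives Δ = (-0.5320, -0.8692).
Then the next iterate is (x, y)₁ = (-0.0320, 1.6308).
Round to (-0.0320, 1.6308) and repeat: F = (-0.901411, 0.755509), J = [[-3.133080, 0.073395], [-3.0000, 3.2616]].
Δ = (-0.2996, -0.5072), so (x, y)₂ = (-0.3316, 1.1236).

(-0.3316, 1.1236)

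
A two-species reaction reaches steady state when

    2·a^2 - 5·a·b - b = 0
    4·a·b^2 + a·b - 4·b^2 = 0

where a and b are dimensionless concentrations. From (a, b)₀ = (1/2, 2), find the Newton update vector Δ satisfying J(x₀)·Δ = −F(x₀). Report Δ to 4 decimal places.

At (1/2, 2): F = (-6.5000, -7.0000).
Jacobian J = [[4·a - 5·b, -5·a - 1], [4·b^2 + b, 8·a·b + a - 8·b]].
At the point, J = [[-8.0000, -3.5000], [18.0000, -7.5000]] (det J = 123.0000).
Solving J·Δ = −F gives Δ = (-0.1972, -1.4065).

(-0.1972, -1.4065)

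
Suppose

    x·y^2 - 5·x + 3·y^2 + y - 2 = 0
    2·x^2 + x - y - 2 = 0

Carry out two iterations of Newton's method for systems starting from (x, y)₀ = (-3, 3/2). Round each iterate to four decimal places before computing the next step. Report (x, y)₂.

(-0.5043, -2.7273)

At (-3, 3/2): F = (14.5000, 11.5000).
Jacobian J = [[y^2 - 5, 2·x·y + 6·y + 1], [4·x + 1, -1]].
At the point, J = [[-2.7500, 1.0000], [-11.0000, -1.0000]] (det J = 13.7500).
Solving J·Δ = −F gives Δ = (1.8909, -9.3000).
Then the next iterate is (x, y)₁ = (-1.1091, -7.8000).
Round to (-1.1091, -7.8000) and repeat: F = (110.787856, 7.151106), J = [[55.8400, -28.498040], [-3.4364, -1.0000]].
Δ = (0.6048, 5.0727), so (x, y)₂ = (-0.5043, -2.7273).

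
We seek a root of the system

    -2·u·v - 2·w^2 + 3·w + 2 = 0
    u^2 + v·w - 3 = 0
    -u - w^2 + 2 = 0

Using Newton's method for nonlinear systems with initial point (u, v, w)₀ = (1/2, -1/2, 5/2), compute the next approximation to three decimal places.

At (1/2, -1/2, 5/2): F = (-2.500, -4.000, -4.750).
Jacobian J = [[-2·v, -2·u, -4·w + 3], [2·u, w, v], [-1, 0, -2·w]].
At the point, J = [[1.000, -1.000, -7.000], [1.000, 2.500, -0.500], [-1.000, 0.000, -5.000]] (det J = -35.500).
Solving J·Δ = −F gives Δ = (-0.965, 1.835, -0.757).
Then the next iterate is (u, v, w)₁ = (-0.465, 1.335, 1.743).

(-0.465, 1.335, 1.743)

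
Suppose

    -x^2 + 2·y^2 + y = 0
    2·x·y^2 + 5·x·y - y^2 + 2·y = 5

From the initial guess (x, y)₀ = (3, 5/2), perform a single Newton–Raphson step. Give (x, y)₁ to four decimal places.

(2.0432, 1.4326)

At (3, 5/2): F = (6.0000, 68.7500).
Jacobian J = [[-2·x, 4·y + 1], [2·y^2 + 5·y, 4·x·y + 5·x - 2·y + 2]].
At the point, J = [[-6.0000, 11.0000], [25.0000, 42.0000]] (det J = -527.0000).
Solving J·Δ = −F gives Δ = (-0.9568, -1.0674).
Then the next iterate is (x, y)₁ = (2.0432, 1.4326).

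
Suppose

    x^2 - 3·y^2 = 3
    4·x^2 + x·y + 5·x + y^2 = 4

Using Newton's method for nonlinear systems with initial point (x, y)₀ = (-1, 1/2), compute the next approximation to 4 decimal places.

At (-1, 1/2): F = (-2.7500, -5.2500).
Jacobian J = [[2·x, -6·y], [8·x + y + 5, x + 2·y]].
At the point, J = [[-2.0000, -3.0000], [-2.5000, 0.0000]] (det J = -7.5000).
Solving J·Δ = −F gives Δ = (-2.1000, 0.4833).
Then the next iterate is (x, y)₁ = (-3.1000, 0.9833).

(-3.1000, 0.9833)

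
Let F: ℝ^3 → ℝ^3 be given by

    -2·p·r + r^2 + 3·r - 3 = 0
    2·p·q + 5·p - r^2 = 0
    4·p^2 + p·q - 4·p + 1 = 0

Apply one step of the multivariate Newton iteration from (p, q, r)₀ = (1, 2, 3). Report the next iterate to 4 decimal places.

(1.2105, -2.2632, 1.8947)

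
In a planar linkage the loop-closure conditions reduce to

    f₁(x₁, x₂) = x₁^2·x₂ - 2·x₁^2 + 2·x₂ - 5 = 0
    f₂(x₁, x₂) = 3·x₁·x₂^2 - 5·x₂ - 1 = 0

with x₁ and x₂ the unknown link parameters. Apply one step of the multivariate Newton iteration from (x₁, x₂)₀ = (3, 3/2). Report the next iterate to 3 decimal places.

At (3, 3/2): F = (-6.500, 11.750).
Jacobian J = [[2·x₁·x₂ - 4·x₁, x₁^2 + 2], [3·x₂^2, 6·x₁·x₂ - 5]].
At the point, J = [[-3.000, 11.000], [6.750, 22.000]] (det J = -140.250).
Solving J·Δ = −F gives Δ = (-1.941, 0.061).
Then the next iterate is (x₁, x₂)₁ = (1.059, 1.561).

(1.059, 1.561)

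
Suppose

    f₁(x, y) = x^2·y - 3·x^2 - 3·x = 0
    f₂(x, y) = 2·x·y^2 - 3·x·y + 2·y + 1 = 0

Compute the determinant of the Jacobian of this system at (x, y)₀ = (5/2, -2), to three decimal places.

J = [[2·x·y - 6·x - 3, x^2], [2·y^2 - 3·y, 4·x·y - 3·x + 2]].
At the point, J = [[-28.000, 6.250], [14.000, -25.500]].
det J = 626.500.

626.500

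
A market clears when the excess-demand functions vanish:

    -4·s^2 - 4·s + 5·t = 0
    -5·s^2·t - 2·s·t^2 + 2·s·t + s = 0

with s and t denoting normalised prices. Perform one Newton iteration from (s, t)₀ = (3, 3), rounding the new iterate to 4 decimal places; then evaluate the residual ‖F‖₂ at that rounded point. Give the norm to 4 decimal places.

At (3, 3): F = (-33.0000, -168.0000).
Jacobian J = [[-8·s - 4, 5], [-10·s·t - 2·t^2 + 2·t + 1, -5·s^2 - 4·s·t + 2·s]].
At the point, J = [[-28.0000, 5.0000], [-101.0000, -75.0000]] (det J = 2605.0000).
Solving J·Δ = −F gives Δ = (-1.2726, -0.5263).
Then the next iterate is (s, t)₁ = (1.7274, 2.4737).
Re-evaluating at (1.7274, 2.4737): F = (-6.476743, -47.773545), so ‖F‖₂ = 48.2106.

48.2106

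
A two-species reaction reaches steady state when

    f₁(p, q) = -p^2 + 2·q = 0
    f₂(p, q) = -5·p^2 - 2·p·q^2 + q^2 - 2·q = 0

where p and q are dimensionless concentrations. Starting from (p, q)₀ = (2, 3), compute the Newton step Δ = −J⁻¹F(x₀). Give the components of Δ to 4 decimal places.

(-0.4231, -1.8462)

At (2, 3): F = (2.0000, -53.0000).
Jacobian J = [[-2·p, 2], [-10·p - 2·q^2, -4·p·q + 2·q - 2]].
At the point, J = [[-4.0000, 2.0000], [-38.0000, -20.0000]] (det J = 156.0000).
Solving J·Δ = −F gives Δ = (-0.4231, -1.8462).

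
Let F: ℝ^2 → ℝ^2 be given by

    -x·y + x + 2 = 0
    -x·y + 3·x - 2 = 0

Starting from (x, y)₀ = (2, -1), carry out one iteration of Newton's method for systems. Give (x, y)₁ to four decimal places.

(2.0000, 2.0000)

At (2, -1): F = (6.0000, 6.0000).
Jacobian J = [[-y + 1, -x], [-y + 3, -x]].
At the point, J = [[2.0000, -2.0000], [4.0000, -2.0000]] (det J = 4.0000).
Solving J·Δ = −F gives Δ = (0.0000, 3.0000).
Then the next iterate is (x, y)₁ = (2.0000, 2.0000).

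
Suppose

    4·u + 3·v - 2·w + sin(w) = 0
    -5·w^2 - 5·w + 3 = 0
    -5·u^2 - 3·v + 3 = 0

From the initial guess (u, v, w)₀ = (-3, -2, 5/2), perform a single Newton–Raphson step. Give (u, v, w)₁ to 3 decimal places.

At (-3, -2, 5/2): F = (-22.40153, -40.750, -36.000).
Jacobian J = [[4, 3, cos(w) - 2], [0, 0, -10·w - 5], [-10·u, -3, 0]].
At the point, J = [[4.000, 3.000, -2.80114], [0.000, 0.000, -30.000], [30.000, -3.000, 0.000]] (det J = -3060.000).
Solving J·Δ = −F gives Δ = (1.606, 4.058, -1.358).
Then the next iterate is (u, v, w)₁ = (-1.394, 2.058, 1.142).

(-1.394, 2.058, 1.142)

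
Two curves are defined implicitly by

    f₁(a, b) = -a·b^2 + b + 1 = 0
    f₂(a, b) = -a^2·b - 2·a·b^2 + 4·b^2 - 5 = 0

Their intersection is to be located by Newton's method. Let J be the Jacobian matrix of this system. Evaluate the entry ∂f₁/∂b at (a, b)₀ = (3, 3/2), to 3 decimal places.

-8.000

∂f₁/∂b = -2·a·b + 1.
At (3, 3/2) this is -8.000.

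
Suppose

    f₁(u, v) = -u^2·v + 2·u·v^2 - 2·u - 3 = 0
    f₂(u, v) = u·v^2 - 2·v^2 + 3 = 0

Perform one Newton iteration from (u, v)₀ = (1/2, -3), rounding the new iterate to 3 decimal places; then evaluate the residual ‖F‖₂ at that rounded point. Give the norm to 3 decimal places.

2.219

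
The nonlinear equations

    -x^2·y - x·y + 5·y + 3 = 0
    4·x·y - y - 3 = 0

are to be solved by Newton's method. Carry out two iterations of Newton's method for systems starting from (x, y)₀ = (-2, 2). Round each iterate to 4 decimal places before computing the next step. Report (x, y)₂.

At (-2, 2): F = (9.0000, -21.0000).
Jacobian J = [[-2·x·y - y, -x^2 - x + 5], [4·y, 4·x - 1]].
At the point, J = [[6.0000, 3.0000], [8.0000, -9.0000]] (det J = -78.0000).
Solving J·Δ = −F gives Δ = (-0.2308, -2.5385).
Then the next iterate is (x, y)₁ = (-2.2308, -0.5385).
Round to (-2.2308, -0.5385) and repeat: F = (1.786043, 2.343643), J = [[-1.864072, 2.254331], [-2.1540, -9.9232]].
Δ = (0.9852, 0.0223), so (x, y)₂ = (-1.2456, -0.5162).

(-1.2456, -0.5162)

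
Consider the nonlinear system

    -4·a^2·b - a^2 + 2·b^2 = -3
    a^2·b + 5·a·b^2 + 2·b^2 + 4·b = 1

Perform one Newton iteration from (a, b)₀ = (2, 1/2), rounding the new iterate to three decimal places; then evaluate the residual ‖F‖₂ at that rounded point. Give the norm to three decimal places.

At (2, 1/2): F = (-8.500, 6.000).
Jacobian J = [[-8·a·b - 2·a, -4·a^2 + 4·b], [2·a·b + 5·b^2, a^2 + 10·a·b + 4·b + 4]].
At the point, J = [[-12.000, -14.000], [3.250, 20.000]] (det J = -194.500).
Solving J·Δ = −F gives Δ = (-0.442, -0.228).
Then the next iterate is (a, b)₁ = (1.558, 0.272).
Re-evaluating at (1.558, 0.272): F = (-1.92037, 1.47255), so ‖F‖₂ = 2.420.

2.420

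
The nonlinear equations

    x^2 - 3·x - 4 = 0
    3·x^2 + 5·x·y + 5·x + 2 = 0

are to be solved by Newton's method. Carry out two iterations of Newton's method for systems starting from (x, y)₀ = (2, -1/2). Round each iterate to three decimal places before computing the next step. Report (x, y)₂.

(5.231, -6.023)

At (2, -1/2): F = (-6.000, 19.000).
Jacobian J = [[2·x - 3, 0], [6·x + 5·y + 5, 5·x]].
At the point, J = [[1.000, 0.000], [14.500, 10.000]] (det J = 10.000).
Solving J·Δ = −F gives Δ = (6.000, -10.600).
Then the next iterate is (x, y)₁ = (8.000, -11.100).
Round to (8.000, -11.100) and repeat: F = (36.000, -210.000), J = [[13.000, 0.000], [-2.500, 40.000]].
Δ = (-2.769, 5.077), so (x, y)₂ = (5.231, -6.023).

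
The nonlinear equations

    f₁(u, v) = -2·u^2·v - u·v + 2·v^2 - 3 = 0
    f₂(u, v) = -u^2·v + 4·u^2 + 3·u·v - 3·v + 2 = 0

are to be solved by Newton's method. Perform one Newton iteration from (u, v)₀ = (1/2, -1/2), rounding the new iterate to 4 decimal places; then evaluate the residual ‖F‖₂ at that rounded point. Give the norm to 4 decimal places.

48.9026

At (1/2, -1/2): F = (-2.0000, 3.8750).
Jacobian J = [[-4·u·v - v, -2·u^2 - u + 4·v], [-2·u·v + 8·u + 3·v, -u^2 + 3·u - 3]].
At the point, J = [[1.5000, -3.0000], [3.0000, -1.7500]] (det J = 6.3750).
Solving J·Δ = −F gives Δ = (-2.3725, -1.8529).
Then the next iterate is (u, v)₁ = (-1.8725, -2.3529).
Re-evaluating at (-1.8725, -2.3529): F = (20.166212, 44.551011), so ‖F‖₂ = 48.9026.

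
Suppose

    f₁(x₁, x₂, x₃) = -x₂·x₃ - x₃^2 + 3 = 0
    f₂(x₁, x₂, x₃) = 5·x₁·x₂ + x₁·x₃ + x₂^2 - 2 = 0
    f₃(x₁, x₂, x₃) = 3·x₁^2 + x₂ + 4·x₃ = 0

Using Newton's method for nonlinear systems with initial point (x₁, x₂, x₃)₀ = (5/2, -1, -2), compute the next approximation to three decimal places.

(1.739, 0.229, -1.892)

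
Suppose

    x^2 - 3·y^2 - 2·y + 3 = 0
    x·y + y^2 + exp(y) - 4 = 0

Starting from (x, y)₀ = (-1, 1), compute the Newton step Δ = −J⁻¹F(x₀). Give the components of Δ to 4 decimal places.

At (-1, 1): F = (-1.0000, -1.281718).
Jacobian J = [[2·x, -6·y - 2], [y, x + 2·y + exp(y)]].
At the point, J = [[-2.0000, -8.0000], [1.0000, 3.718282]] (det J = 0.563436).
Solving J·Δ = −F gives Δ = (24.7979, -6.3245).

(24.7979, -6.3245)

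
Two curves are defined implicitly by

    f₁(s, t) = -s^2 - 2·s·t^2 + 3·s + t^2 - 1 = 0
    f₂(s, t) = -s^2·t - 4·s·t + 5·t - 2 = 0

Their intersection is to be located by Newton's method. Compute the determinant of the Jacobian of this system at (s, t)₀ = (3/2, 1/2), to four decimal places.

-5.3750

J = [[-2·s - 2·t^2 + 3, -4·s·t + 2·t], [-2·s·t - 4·t, -s^2 - 4·s + 5]].
At the point, J = [[-0.5000, -2.0000], [-3.5000, -3.2500]].
det J = -5.3750.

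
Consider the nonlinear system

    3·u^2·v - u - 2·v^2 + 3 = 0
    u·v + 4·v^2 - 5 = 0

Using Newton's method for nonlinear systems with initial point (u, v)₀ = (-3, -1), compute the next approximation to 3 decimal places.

(-1.776, -0.929)

At (-3, -1): F = (-23.000, 2.000).
Jacobian J = [[6·u·v - 1, 3·u^2 - 4·v], [v, u + 8·v]].
At the point, J = [[17.000, 31.000], [-1.000, -11.000]] (det J = -156.000).
Solving J·Δ = −F gives Δ = (1.224, 0.071).
Then the next iterate is (u, v)₁ = (-1.776, -0.929).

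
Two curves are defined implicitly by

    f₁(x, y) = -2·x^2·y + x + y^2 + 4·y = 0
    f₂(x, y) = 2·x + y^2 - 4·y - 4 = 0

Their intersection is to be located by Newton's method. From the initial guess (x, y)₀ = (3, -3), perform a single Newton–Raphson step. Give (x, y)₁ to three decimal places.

At (3, -3): F = (54.000, 23.000).
Jacobian J = [[-4·x·y + 1, -2·x^2 + 2·y + 4], [2, 2·y - 4]].
At the point, J = [[37.000, -20.000], [2.000, -10.000]] (det J = -330.000).
Solving J·Δ = −F gives Δ = (-0.242, 2.252).
Then the next iterate is (x, y)₁ = (2.758, -0.748).

(2.758, -0.748)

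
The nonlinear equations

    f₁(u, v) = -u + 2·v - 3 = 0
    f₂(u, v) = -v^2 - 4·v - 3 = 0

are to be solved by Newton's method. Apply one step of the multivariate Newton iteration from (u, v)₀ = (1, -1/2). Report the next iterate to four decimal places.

(-4.8333, -0.9167)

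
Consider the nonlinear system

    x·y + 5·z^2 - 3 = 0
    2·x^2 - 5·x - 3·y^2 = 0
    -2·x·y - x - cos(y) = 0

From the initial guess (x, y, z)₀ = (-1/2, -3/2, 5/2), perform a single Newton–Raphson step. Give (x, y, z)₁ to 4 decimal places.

(0.0343, -0.6677, 1.3887)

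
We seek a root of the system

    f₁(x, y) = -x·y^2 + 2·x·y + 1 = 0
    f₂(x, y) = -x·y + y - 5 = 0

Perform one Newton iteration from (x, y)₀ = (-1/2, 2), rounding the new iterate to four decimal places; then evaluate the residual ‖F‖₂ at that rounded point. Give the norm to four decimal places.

2.1506

At (-1/2, 2): F = (1.0000, -2.0000).
Jacobian J = [[-y^2 + 2·y, -2·x·y + 2·x], [-y, -x + 1]].
At the point, J = [[0.0000, 1.0000], [-2.0000, 1.5000]] (det J = 2.0000).
Solving J·Δ = −F gives Δ = (-1.7500, -1.0000).
Then the next iterate is (x, y)₁ = (-2.2500, 1.0000).
Re-evaluating at (-2.2500, 1.0000): F = (-1.2500, -1.7500), so ‖F‖₂ = 2.1506.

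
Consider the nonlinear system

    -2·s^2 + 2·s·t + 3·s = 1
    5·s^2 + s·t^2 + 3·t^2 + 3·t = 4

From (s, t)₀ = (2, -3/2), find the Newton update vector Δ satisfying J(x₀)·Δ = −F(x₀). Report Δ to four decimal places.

(-2.4286, -2.6071)

At (2, -3/2): F = (-9.0000, 22.7500).
Jacobian J = [[-4·s + 2·t + 3, 2·s], [10·s + t^2, 2·s·t + 6·t + 3]].
At the point, J = [[-8.0000, 4.0000], [22.2500, -12.0000]] (det J = 7.0000).
Solving J·Δ = −F gives Δ = (-2.4286, -2.6071).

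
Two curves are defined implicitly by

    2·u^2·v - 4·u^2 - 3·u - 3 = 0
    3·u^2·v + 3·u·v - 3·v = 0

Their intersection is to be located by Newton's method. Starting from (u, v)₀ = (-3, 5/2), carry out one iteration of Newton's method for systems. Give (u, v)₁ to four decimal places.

(-2.1667, 2.0833)

At (-3, 5/2): F = (15.0000, 37.5000).
Jacobian J = [[4·u·v - 8·u - 3, 2·u^2], [6·u·v + 3·v, 3·u^2 + 3·u - 3]].
At the point, J = [[-9.0000, 18.0000], [-37.5000, 15.0000]] (det J = 540.0000).
Solving J·Δ = −F gives Δ = (0.8333, -0.4167).
Then the next iterate is (u, v)₁ = (-2.1667, 2.0833).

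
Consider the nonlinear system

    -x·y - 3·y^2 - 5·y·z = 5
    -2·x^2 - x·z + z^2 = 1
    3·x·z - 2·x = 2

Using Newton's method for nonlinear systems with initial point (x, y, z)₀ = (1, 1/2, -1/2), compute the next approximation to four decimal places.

(-0.0143, -3.5786, 0.1500)

At (1, 1/2, -1/2): F = (-5.0000, -2.2500, -5.5000).
Jacobian J = [[-y, -x - 6·y - 5·z, -5·y], [-4·x - z, 0, -x + 2·z], [3·z - 2, 0, 3·x]].
At the point, J = [[-0.5000, -1.5000, -2.5000], [-3.5000, 0.0000, -2.0000], [-3.5000, 0.0000, 3.0000]] (det J = -26.2500).
Solving J·Δ = −F gives Δ = (-1.0143, -4.0786, 0.6500).
Then the next iterate is (x, y, z)₁ = (-0.0143, -3.5786, 0.1500).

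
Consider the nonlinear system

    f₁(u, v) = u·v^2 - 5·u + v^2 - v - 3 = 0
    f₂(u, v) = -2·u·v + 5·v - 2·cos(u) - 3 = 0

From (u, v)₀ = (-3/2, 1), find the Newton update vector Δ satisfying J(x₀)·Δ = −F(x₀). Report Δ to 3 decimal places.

(0.843, -0.186)

At (-3/2, 1): F = (3.000, 4.85853).
Jacobian J = [[v^2 - 5, 2·u·v + 2·v - 1], [-2·v + 2·sin(u), -2·u + 5]].
At the point, J = [[-4.000, -2.000], [-3.99499, 8.000]] (det J = -39.98998).
Solving J·Δ = −F gives Δ = (0.843, -0.186).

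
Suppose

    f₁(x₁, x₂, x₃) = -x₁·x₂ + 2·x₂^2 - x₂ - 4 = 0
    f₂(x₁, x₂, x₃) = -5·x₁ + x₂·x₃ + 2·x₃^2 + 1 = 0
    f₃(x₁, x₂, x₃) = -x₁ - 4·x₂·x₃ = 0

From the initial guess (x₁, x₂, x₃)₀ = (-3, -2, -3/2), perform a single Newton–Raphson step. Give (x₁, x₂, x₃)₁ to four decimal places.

(0.2222, -0.9259, -0.7778)

At (-3, -2, -3/2): F = (0.0000, 23.5000, -9.0000).
Jacobian J = [[-x₂, -x₁ + 4·x₂ - 1, 0], [-5, x₃, x₂ + 4·x₃], [-1, -4·x₃, -4·x₂]].
At the point, J = [[2.0000, -6.0000, 0.0000], [-5.0000, -1.5000, -8.0000], [-1.0000, 6.0000, 8.0000]] (det J = -216.0000).
Solving J·Δ = −F gives Δ = (3.2222, 1.0741, 0.7222).
Then the next iterate is (x₁, x₂, x₃)₁ = (0.2222, -0.9259, -0.7778).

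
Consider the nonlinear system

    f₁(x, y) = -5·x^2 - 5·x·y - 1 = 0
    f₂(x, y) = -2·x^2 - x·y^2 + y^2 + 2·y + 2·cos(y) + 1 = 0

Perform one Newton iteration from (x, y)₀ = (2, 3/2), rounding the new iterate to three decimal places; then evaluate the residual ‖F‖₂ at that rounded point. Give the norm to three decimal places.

306.580

At (2, 3/2): F = (-36.000, -6.10853).
Jacobian J = [[-10·x - 5·y, -5·x], [-4·x - y^2, -2·x·y + 2·y - 2·sin(y) + 2]].
At the point, J = [[-27.500, -10.000], [-10.250, -2.99499]] (det J = -20.13778).
Solving J·Δ = −F gives Δ = (2.321, -9.982).
Then the next iterate is (x, y)₁ = (4.321, -8.482).
Re-evaluating at (4.321, -8.482): F = (88.89840, -293.40827), so ‖F‖₂ = 306.580.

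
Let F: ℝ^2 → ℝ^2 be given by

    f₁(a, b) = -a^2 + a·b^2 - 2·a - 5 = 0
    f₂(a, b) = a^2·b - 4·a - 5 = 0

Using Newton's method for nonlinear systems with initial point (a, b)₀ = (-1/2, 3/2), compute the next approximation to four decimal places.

At (-1/2, 3/2): F = (-5.3750, -2.6250).
Jacobian J = [[-2·a + b^2 - 2, 2·a·b], [2·a·b - 4, a^2]].
At the point, J = [[1.2500, -1.5000], [-5.5000, 0.2500]] (det J = -7.9375).
Solving J·Δ = −F gives Δ = (-0.6654, -4.1378).
Then the next iterate is (a, b)₁ = (-1.1654, -2.6378).

(-1.1654, -2.6378)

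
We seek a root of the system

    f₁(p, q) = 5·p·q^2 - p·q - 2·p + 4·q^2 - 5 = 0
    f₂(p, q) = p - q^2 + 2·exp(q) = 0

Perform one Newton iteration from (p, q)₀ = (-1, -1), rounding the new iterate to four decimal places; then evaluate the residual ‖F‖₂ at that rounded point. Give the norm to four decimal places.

At (-1, -1): F = (-5.0000, -1.264241).
Jacobian J = [[5·q^2 - q - 2, 10·p·q - p + 8·q], [1, -2·q + 2·exp(q)]].
At the point, J = [[4.0000, 3.0000], [1.0000, 2.735759]] (det J = 7.943036).
Solving J·Δ = −F gives Δ = (1.2446, 0.0072).
Then the next iterate is (p, q)₁ = (0.2446, -0.9928).
Re-evaluating at (0.2446, -0.9928): F = (-0.098302, 0.000024), so ‖F‖₂ = 0.0983.

0.0983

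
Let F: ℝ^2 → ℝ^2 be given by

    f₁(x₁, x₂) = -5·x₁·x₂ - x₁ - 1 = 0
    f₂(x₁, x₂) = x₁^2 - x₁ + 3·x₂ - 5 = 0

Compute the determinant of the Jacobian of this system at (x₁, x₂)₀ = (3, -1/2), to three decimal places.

79.500

J = [[-5·x₂ - 1, -5·x₁], [2·x₁ - 1, 3]].
At the point, J = [[1.500, -15.000], [5.000, 3.000]].
det J = 79.500.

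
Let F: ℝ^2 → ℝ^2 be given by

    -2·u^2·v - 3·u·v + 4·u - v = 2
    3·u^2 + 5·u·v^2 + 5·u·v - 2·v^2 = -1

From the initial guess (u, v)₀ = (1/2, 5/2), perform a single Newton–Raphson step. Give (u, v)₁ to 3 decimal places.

(0.542, -0.120)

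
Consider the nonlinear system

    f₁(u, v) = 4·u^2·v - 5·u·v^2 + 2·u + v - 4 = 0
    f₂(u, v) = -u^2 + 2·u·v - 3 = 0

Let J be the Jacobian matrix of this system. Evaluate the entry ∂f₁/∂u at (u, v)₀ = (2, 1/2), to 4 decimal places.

∂f₁/∂u = 8·u·v - 5·v^2 + 2.
At (2, 1/2) this is 8.7500.

8.7500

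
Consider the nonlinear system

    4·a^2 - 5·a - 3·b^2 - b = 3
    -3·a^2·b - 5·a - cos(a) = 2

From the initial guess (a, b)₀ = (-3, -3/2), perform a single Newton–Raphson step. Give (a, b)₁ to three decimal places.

(-1.471, -1.302)

At (-3, -3/2): F = (42.750, 54.48999).
Jacobian J = [[8·a - 5, -6·b - 1], [-6·a·b + sin(a) - 5, -3·a^2]].
At the point, J = [[-29.000, 8.000], [-32.14112, -27.000]] (det J = 1040.12896).
Solving J·Δ = −F gives Δ = (1.529, 0.198).
Then the next iterate is (a, b)₁ = (-1.471, -1.302).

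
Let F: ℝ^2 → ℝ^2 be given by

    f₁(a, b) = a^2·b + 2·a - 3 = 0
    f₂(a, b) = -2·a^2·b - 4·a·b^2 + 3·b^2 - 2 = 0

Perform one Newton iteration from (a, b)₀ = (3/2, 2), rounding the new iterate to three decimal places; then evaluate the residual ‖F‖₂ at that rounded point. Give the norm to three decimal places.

At (3/2, 2): F = (4.500, -23.000).
Jacobian J = [[2·a·b + 2, a^2], [-4·a·b - 4·b^2, -2·a^2 - 8·a·b + 6·b]].
At the point, J = [[8.000, 2.250], [-28.000, -16.500]] (det J = -69.000).
Solving J·Δ = −F gives Δ = (-0.326, -0.841).
Then the next iterate is (a, b)₁ = (1.174, 1.159).
Re-evaluating at (1.174, 1.159): F = (0.94542, -7.47305), so ‖F‖₂ = 7.533.

7.533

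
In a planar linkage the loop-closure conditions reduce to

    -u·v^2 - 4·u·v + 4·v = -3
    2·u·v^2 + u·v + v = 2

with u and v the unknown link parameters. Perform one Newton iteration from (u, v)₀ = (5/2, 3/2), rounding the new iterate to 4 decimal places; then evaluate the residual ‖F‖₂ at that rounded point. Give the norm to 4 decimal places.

4.2232

At (5/2, 3/2): F = (-11.6250, 14.5000).
Jacobian J = [[-v^2 - 4·v, -2·u·v - 4·u + 4], [2·v^2 + v, 4·u·v + u + 1]].
At the point, J = [[-8.2500, -13.5000], [6.0000, 18.5000]] (det J = -71.6250).
Solving J·Δ = −F gives Δ = (-0.2696, -0.6963).
Then the next iterate is (u, v)₁ = (2.2304, 0.8037).
Re-evaluating at (2.2304, 0.8037): F = (-2.396180, 3.477653), so ‖F‖₂ = 4.2232.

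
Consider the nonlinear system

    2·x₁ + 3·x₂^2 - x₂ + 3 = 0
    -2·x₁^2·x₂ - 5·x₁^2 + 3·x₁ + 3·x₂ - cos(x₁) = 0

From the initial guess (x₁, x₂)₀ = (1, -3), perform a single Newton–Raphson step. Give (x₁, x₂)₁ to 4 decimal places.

(1.6219, -1.0924)

At (1, -3): F = (35.0000, -5.540302).
Jacobian J = [[2, 6·x₂ - 1], [-4·x₁·x₂ - 10·x₁ + sin(x₁) + 3, -2·x₁^2 + 3]].
At the point, J = [[2.0000, -19.0000], [5.841471, 1.0000]] (det J = 112.987949).
Solving J·Δ = −F gives Δ = (0.6219, 1.9076).
Then the next iterate is (x₁, x₂)₁ = (1.6219, -1.0924).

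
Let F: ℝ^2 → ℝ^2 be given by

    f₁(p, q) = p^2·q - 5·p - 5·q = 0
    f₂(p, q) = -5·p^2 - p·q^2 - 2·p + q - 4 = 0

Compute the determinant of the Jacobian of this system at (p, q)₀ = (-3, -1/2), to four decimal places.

J = [[2·p·q - 5, p^2 - 5], [-10·p - q^2 - 2, -2·p·q + 1]].
At the point, J = [[-2.0000, 4.0000], [27.7500, -2.0000]].
det J = -107.0000.

-107.0000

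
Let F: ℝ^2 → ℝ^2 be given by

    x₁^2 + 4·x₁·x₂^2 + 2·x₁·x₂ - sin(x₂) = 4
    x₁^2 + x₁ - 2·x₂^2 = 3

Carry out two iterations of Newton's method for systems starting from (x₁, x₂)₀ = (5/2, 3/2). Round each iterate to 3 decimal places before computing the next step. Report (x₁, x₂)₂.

(1.472, 0.627)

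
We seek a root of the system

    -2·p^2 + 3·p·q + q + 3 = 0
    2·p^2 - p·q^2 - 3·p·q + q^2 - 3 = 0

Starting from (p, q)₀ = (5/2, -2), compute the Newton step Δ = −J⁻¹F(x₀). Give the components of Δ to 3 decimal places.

(-1.506, 0.282)

At (5/2, -2): F = (-26.500, 18.500).
Jacobian J = [[-4·p + 3·q, 3·p + 1], [4·p - q^2 - 3·q, -2·p·q - 3·p + 2·q]].
At the point, J = [[-16.000, 8.500], [12.000, -1.500]] (det J = -78.000).
Solving J·Δ = −F gives Δ = (-1.506, 0.282).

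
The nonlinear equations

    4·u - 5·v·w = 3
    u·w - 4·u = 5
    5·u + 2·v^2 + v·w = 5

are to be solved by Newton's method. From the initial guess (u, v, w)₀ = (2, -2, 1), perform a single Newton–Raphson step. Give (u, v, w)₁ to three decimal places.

At (2, -2, 1): F = (15.000, -11.000, 11.000).
Jacobian J = [[4, -5·w, -5·v], [w - 4, 0, u], [5, 4·v + w, v]].
At the point, J = [[4.000, -5.000, 10.000], [-3.000, 0.000, 2.000], [5.000, -7.000, -2.000]] (det J = 246.000).
Solving J·Δ = −F gives Δ = (-3.984, -1.138, -0.476).
Then the next iterate is (u, v, w)₁ = (-1.984, -3.138, 0.524).

(-1.984, -3.138, 0.524)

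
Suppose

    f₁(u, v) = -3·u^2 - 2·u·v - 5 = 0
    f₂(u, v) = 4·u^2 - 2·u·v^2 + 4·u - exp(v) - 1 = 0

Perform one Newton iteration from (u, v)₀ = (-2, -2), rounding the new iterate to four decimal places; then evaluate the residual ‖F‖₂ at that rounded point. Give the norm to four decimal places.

6.8465

At (-2, -2): F = (-25.0000, 22.864665).
Jacobian J = [[-6·u - 2·v, -2·u], [8·u - 2·v^2 + 4, -4·u·v - exp(v)]].
At the point, J = [[16.0000, 4.0000], [-20.0000, -16.135335]] (det J = -178.165365).
Solving J·Δ = −F gives Δ = (1.7508, -0.7530).
Then the next iterate is (u, v)₁ = (-0.2492, -2.7530).
Re-evaluating at (-0.2492, -2.7530): F = (-6.558397, 1.965244), so ‖F‖₂ = 6.8465.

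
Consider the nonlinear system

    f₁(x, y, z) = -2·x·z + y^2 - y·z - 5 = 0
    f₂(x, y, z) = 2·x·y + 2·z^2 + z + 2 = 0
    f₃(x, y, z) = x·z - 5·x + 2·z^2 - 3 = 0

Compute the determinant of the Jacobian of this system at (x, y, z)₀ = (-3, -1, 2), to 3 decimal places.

J = [[-2·z, 2·y - z, -2·x - y], [2·y, 2·x, 4·z + 1], [z - 5, 0, x + 4·z]].
At the point, J = [[-4.000, -4.000, 7.000], [-2.000, -6.000, 9.000], [-3.000, 0.000, 5.000]].
det J = 62.000.

62.000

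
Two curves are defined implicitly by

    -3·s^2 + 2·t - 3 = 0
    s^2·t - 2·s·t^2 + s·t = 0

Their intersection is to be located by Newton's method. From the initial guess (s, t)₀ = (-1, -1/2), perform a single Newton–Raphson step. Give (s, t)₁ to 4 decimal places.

(0.0833, -0.2500)

At (-1, -1/2): F = (-7.0000, 0.5000).
Jacobian J = [[-6·s, 2], [2·s·t - 2·t^2 + t, s^2 - 4·s·t + s]].
At the point, J = [[6.0000, 2.0000], [0.0000, -2.0000]] (det J = -12.0000).
Solving J·Δ = −F gives Δ = (1.0833, 0.2500).
Then the next iterate is (s, t)₁ = (0.0833, -0.2500).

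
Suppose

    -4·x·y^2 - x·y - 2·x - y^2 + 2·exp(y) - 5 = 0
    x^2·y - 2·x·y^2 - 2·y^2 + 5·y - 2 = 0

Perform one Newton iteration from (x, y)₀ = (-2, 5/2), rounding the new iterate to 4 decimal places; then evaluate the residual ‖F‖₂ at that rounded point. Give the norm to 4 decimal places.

At (-2, 5/2): F = (72.114988, 33.0000).
Jacobian J = [[-4·y^2 - y - 2, -8·x·y - x - 2·y + 2·exp(y)], [2·x·y - 2·y^2, x^2 - 4·x·y - 4·y + 5]].
At the point, J = [[-29.5000, 61.364988], [-22.5000, 19.0000]] (det J = 820.212228).
Solving J·Δ = −F gives Δ = (0.7984, -0.7914).
Then the next iterate is (x, y)₁ = (-1.2016, 1.7086).
Re-evaluating at (-1.2016, 1.7086): F = (21.610783, 10.187017), so ‖F‖₂ = 23.8914.

23.8914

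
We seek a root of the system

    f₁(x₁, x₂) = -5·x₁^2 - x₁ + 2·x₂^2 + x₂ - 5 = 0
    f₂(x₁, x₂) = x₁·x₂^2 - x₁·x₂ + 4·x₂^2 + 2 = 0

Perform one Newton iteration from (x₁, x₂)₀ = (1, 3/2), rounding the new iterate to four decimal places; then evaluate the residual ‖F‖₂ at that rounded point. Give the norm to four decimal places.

5.2175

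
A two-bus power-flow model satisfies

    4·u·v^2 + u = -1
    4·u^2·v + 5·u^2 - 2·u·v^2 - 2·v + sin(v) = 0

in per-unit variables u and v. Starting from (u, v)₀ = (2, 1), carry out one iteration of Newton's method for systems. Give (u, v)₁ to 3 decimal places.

(1.176, 0.570)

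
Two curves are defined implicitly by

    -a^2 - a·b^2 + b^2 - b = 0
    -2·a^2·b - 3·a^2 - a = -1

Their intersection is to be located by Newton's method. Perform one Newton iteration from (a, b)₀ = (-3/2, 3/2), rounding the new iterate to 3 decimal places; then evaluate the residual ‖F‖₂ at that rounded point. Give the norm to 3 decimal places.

At (-3/2, 3/2): F = (1.875, -11.000).
Jacobian J = [[-2·a - b^2, -2·a·b + 2·b - 1], [-4·a·b - 6·a - 1, -2·a^2]].
At the point, J = [[0.750, 6.500], [17.000, -4.500]] (det J = -113.875).
Solving J·Δ = −F gives Δ = (0.554, -0.352).
Then the next iterate is (a, b)₁ = (-0.946, 1.148).
Re-evaluating at (-0.946, 1.148): F = (0.52173, -2.79348), so ‖F‖₂ = 2.842.

2.842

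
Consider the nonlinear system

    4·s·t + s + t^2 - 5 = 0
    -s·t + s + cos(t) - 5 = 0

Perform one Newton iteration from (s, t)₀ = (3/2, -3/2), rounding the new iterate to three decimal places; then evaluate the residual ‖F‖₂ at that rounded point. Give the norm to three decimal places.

85.739

At (3/2, -3/2): F = (-10.250, -1.17926).
Jacobian J = [[4·t + 1, 4·s + 2·t], [-t + 1, -s - sin(t)]].
At the point, J = [[-5.000, 3.000], [2.500, -0.50251]] (det J = -4.98747).
Solving J·Δ = −F gives Δ = (1.742, 6.320).
Then the next iterate is (s, t)₁ = (3.242, 4.820).
Re-evaluating at (3.242, 4.820): F = (83.98016, -17.27704), so ‖F‖₂ = 85.739.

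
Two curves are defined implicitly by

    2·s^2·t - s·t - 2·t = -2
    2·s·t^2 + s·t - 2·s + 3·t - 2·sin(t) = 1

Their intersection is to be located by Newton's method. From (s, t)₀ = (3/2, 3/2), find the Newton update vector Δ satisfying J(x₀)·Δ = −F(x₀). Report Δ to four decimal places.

(-0.4080, -0.4396)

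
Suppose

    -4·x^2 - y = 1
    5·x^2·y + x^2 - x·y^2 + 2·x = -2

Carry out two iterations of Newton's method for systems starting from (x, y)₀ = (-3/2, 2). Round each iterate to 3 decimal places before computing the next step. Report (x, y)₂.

At (-3/2, 2): F = (-12.000, 29.750).
Jacobian J = [[-8·x, -1], [10·x·y + 2·x - y^2 + 2, 5·x^2 - 2·x·y]].
At the point, J = [[12.000, -1.000], [-35.000, 17.250]] (det J = 172.000).
Solving J·Δ = −F gives Δ = (1.031, 0.366).
Then the next iterate is (x, y)₁ = (-0.469, 2.366).
Round to (-0.469, 2.366) and repeat: F = (-4.24584, 6.50954), J = [[3.752, -1.000], [-15.63250, 3.31911]].
Δ = (-2.385, -13.195), so (x, y)₂ = (-2.854, -10.829).

(-2.854, -10.829)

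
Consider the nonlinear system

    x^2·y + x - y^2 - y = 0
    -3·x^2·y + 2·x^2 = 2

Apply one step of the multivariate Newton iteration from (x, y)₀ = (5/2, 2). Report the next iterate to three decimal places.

At (5/2, 2): F = (9.000, -27.000).
Jacobian J = [[2·x·y + 1, x^2 - 2·y - 1], [-6·x·y + 4·x, -3·x^2]].
At the point, J = [[11.000, 1.250], [-20.000, -18.750]] (det J = -181.250).
Solving J·Δ = −F gives Δ = (-0.745, -0.646).
Then the next iterate is (x, y)₁ = (1.755, 1.354).

(1.755, 1.354)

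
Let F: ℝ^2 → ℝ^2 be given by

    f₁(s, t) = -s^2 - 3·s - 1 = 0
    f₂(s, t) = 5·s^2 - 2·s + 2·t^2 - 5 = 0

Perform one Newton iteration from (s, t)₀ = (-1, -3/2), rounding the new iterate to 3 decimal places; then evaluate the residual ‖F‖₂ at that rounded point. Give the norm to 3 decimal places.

At (-1, -3/2): F = (1.000, 6.500).
Jacobian J = [[-2·s - 3, 0], [10·s - 2, 4·t]].
At the point, J = [[-1.000, 0.000], [-12.000, -6.000]] (det J = 6.000).
Solving J·Δ = −F gives Δ = (1.000, -0.917).
Then the next iterate is (s, t)₁ = (0.000, -2.417).
Re-evaluating at (0.000, -2.417): F = (-1.000, 6.68378), so ‖F‖₂ = 6.758.

6.758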